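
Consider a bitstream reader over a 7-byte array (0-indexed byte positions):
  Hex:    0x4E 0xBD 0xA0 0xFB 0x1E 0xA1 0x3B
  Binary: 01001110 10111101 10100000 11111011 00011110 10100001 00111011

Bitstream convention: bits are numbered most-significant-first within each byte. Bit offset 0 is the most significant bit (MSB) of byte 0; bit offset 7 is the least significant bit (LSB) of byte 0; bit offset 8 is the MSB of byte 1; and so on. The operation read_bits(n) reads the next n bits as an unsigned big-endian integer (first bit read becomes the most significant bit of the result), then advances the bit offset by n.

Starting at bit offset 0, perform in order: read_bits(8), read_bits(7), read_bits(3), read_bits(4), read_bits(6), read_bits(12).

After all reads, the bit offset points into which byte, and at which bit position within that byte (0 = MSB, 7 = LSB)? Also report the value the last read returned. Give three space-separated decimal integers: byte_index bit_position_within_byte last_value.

Answer: 5 0 2846

Derivation:
Read 1: bits[0:8] width=8 -> value=78 (bin 01001110); offset now 8 = byte 1 bit 0; 48 bits remain
Read 2: bits[8:15] width=7 -> value=94 (bin 1011110); offset now 15 = byte 1 bit 7; 41 bits remain
Read 3: bits[15:18] width=3 -> value=6 (bin 110); offset now 18 = byte 2 bit 2; 38 bits remain
Read 4: bits[18:22] width=4 -> value=8 (bin 1000); offset now 22 = byte 2 bit 6; 34 bits remain
Read 5: bits[22:28] width=6 -> value=15 (bin 001111); offset now 28 = byte 3 bit 4; 28 bits remain
Read 6: bits[28:40] width=12 -> value=2846 (bin 101100011110); offset now 40 = byte 5 bit 0; 16 bits remain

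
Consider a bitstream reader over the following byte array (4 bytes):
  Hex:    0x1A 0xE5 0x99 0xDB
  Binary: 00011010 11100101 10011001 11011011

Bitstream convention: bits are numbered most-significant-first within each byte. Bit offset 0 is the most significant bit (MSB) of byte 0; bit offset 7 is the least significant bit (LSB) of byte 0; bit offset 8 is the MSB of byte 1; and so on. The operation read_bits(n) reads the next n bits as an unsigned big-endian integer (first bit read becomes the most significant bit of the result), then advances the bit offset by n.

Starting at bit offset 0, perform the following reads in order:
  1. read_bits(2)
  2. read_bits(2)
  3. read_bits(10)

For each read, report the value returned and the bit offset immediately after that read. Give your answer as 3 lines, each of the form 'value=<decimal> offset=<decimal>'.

Answer: value=0 offset=2
value=1 offset=4
value=697 offset=14

Derivation:
Read 1: bits[0:2] width=2 -> value=0 (bin 00); offset now 2 = byte 0 bit 2; 30 bits remain
Read 2: bits[2:4] width=2 -> value=1 (bin 01); offset now 4 = byte 0 bit 4; 28 bits remain
Read 3: bits[4:14] width=10 -> value=697 (bin 1010111001); offset now 14 = byte 1 bit 6; 18 bits remain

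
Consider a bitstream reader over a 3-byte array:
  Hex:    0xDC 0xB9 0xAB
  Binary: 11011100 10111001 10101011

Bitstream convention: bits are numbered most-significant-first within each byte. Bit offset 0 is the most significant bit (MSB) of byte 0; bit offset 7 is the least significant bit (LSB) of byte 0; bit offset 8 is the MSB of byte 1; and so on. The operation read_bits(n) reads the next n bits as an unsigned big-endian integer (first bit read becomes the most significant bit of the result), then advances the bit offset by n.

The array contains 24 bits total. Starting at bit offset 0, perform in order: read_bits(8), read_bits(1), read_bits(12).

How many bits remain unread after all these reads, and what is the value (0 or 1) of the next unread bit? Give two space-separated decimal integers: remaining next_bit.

Answer: 3 0

Derivation:
Read 1: bits[0:8] width=8 -> value=220 (bin 11011100); offset now 8 = byte 1 bit 0; 16 bits remain
Read 2: bits[8:9] width=1 -> value=1 (bin 1); offset now 9 = byte 1 bit 1; 15 bits remain
Read 3: bits[9:21] width=12 -> value=1845 (bin 011100110101); offset now 21 = byte 2 bit 5; 3 bits remain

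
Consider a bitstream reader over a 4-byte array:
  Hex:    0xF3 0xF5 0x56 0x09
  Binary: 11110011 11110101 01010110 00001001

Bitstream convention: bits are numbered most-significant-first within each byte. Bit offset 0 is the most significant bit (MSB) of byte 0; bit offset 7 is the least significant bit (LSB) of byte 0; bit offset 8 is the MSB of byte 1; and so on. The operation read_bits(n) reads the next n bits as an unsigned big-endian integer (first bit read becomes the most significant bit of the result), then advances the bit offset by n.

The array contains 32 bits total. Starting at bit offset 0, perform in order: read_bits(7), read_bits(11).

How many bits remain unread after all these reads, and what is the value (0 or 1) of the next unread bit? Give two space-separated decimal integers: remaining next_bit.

Answer: 14 0

Derivation:
Read 1: bits[0:7] width=7 -> value=121 (bin 1111001); offset now 7 = byte 0 bit 7; 25 bits remain
Read 2: bits[7:18] width=11 -> value=2005 (bin 11111010101); offset now 18 = byte 2 bit 2; 14 bits remain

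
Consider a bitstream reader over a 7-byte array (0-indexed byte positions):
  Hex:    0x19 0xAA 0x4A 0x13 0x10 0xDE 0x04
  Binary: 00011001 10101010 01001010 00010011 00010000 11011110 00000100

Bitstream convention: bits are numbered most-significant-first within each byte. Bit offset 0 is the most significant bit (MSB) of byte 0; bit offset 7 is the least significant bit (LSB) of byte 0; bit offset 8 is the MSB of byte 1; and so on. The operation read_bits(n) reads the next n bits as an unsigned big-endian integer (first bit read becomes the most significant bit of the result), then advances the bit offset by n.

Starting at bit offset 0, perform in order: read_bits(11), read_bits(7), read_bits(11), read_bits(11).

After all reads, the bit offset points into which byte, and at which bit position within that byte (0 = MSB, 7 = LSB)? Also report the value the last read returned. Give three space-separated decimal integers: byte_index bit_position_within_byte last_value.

Answer: 5 0 784

Derivation:
Read 1: bits[0:11] width=11 -> value=205 (bin 00011001101); offset now 11 = byte 1 bit 3; 45 bits remain
Read 2: bits[11:18] width=7 -> value=41 (bin 0101001); offset now 18 = byte 2 bit 2; 38 bits remain
Read 3: bits[18:29] width=11 -> value=322 (bin 00101000010); offset now 29 = byte 3 bit 5; 27 bits remain
Read 4: bits[29:40] width=11 -> value=784 (bin 01100010000); offset now 40 = byte 5 bit 0; 16 bits remain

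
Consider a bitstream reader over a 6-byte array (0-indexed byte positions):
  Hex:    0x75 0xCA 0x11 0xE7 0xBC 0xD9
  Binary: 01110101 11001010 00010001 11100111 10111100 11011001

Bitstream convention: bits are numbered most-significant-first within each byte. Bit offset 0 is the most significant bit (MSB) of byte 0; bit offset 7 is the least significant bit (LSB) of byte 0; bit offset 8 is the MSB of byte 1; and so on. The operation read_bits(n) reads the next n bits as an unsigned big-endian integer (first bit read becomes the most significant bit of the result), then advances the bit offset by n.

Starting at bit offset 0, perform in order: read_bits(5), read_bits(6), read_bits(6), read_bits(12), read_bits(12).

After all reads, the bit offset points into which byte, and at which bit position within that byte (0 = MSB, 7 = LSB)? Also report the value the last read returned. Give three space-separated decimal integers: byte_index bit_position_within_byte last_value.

Answer: 5 1 3961

Derivation:
Read 1: bits[0:5] width=5 -> value=14 (bin 01110); offset now 5 = byte 0 bit 5; 43 bits remain
Read 2: bits[5:11] width=6 -> value=46 (bin 101110); offset now 11 = byte 1 bit 3; 37 bits remain
Read 3: bits[11:17] width=6 -> value=20 (bin 010100); offset now 17 = byte 2 bit 1; 31 bits remain
Read 4: bits[17:29] width=12 -> value=572 (bin 001000111100); offset now 29 = byte 3 bit 5; 19 bits remain
Read 5: bits[29:41] width=12 -> value=3961 (bin 111101111001); offset now 41 = byte 5 bit 1; 7 bits remain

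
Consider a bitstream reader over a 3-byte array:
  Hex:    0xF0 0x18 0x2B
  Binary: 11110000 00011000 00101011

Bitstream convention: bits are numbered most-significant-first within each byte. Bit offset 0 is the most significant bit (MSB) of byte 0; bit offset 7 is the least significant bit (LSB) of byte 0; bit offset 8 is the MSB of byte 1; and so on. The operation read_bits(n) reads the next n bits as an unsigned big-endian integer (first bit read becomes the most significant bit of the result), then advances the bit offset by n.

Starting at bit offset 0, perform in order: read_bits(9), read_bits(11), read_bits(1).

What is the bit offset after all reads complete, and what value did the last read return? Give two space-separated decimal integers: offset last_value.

Read 1: bits[0:9] width=9 -> value=480 (bin 111100000); offset now 9 = byte 1 bit 1; 15 bits remain
Read 2: bits[9:20] width=11 -> value=386 (bin 00110000010); offset now 20 = byte 2 bit 4; 4 bits remain
Read 3: bits[20:21] width=1 -> value=1 (bin 1); offset now 21 = byte 2 bit 5; 3 bits remain

Answer: 21 1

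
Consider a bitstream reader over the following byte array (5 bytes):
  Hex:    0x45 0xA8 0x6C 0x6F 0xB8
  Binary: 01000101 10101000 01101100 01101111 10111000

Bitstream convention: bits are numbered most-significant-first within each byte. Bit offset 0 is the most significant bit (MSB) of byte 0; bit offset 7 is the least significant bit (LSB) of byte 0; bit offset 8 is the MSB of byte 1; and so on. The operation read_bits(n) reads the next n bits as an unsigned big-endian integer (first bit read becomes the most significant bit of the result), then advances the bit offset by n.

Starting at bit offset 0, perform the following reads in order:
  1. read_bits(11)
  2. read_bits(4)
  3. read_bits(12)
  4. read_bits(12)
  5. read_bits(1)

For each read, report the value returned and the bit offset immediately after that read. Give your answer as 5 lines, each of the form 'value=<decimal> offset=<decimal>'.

Read 1: bits[0:11] width=11 -> value=557 (bin 01000101101); offset now 11 = byte 1 bit 3; 29 bits remain
Read 2: bits[11:15] width=4 -> value=4 (bin 0100); offset now 15 = byte 1 bit 7; 25 bits remain
Read 3: bits[15:27] width=12 -> value=867 (bin 001101100011); offset now 27 = byte 3 bit 3; 13 bits remain
Read 4: bits[27:39] width=12 -> value=2012 (bin 011111011100); offset now 39 = byte 4 bit 7; 1 bits remain
Read 5: bits[39:40] width=1 -> value=0 (bin 0); offset now 40 = byte 5 bit 0; 0 bits remain

Answer: value=557 offset=11
value=4 offset=15
value=867 offset=27
value=2012 offset=39
value=0 offset=40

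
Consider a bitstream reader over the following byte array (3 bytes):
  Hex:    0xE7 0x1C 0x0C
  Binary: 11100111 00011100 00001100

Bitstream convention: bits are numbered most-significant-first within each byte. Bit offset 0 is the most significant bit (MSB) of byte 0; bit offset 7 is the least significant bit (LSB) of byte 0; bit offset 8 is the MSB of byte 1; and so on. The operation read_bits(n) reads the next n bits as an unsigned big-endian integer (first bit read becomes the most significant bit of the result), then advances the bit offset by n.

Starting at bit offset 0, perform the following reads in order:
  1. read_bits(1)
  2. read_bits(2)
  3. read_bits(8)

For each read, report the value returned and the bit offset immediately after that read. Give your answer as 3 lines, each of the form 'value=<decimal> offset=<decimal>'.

Read 1: bits[0:1] width=1 -> value=1 (bin 1); offset now 1 = byte 0 bit 1; 23 bits remain
Read 2: bits[1:3] width=2 -> value=3 (bin 11); offset now 3 = byte 0 bit 3; 21 bits remain
Read 3: bits[3:11] width=8 -> value=56 (bin 00111000); offset now 11 = byte 1 bit 3; 13 bits remain

Answer: value=1 offset=1
value=3 offset=3
value=56 offset=11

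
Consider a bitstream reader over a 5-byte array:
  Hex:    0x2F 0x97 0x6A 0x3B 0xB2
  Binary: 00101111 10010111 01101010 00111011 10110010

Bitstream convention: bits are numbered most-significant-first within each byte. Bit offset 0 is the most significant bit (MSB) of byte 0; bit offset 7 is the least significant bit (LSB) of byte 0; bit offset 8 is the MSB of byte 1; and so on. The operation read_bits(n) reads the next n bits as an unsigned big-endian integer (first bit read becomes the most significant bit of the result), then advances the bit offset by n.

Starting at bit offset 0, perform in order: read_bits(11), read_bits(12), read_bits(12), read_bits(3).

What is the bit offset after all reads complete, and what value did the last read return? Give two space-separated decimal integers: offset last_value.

Answer: 38 4

Derivation:
Read 1: bits[0:11] width=11 -> value=380 (bin 00101111100); offset now 11 = byte 1 bit 3; 29 bits remain
Read 2: bits[11:23] width=12 -> value=2997 (bin 101110110101); offset now 23 = byte 2 bit 7; 17 bits remain
Read 3: bits[23:35] width=12 -> value=477 (bin 000111011101); offset now 35 = byte 4 bit 3; 5 bits remain
Read 4: bits[35:38] width=3 -> value=4 (bin 100); offset now 38 = byte 4 bit 6; 2 bits remain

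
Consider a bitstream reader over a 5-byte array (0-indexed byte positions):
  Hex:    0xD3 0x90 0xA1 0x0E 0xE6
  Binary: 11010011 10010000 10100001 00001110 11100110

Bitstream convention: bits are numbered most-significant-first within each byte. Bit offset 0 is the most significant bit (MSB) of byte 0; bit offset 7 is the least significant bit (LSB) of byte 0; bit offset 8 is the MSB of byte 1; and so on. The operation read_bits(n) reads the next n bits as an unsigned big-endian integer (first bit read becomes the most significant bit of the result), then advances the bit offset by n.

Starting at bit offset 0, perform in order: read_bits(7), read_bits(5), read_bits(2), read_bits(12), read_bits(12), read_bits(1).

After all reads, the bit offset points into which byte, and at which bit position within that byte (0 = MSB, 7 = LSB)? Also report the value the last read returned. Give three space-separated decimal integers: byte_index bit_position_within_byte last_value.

Answer: 4 7 1

Derivation:
Read 1: bits[0:7] width=7 -> value=105 (bin 1101001); offset now 7 = byte 0 bit 7; 33 bits remain
Read 2: bits[7:12] width=5 -> value=25 (bin 11001); offset now 12 = byte 1 bit 4; 28 bits remain
Read 3: bits[12:14] width=2 -> value=0 (bin 00); offset now 14 = byte 1 bit 6; 26 bits remain
Read 4: bits[14:26] width=12 -> value=644 (bin 001010000100); offset now 26 = byte 3 bit 2; 14 bits remain
Read 5: bits[26:38] width=12 -> value=953 (bin 001110111001); offset now 38 = byte 4 bit 6; 2 bits remain
Read 6: bits[38:39] width=1 -> value=1 (bin 1); offset now 39 = byte 4 bit 7; 1 bits remain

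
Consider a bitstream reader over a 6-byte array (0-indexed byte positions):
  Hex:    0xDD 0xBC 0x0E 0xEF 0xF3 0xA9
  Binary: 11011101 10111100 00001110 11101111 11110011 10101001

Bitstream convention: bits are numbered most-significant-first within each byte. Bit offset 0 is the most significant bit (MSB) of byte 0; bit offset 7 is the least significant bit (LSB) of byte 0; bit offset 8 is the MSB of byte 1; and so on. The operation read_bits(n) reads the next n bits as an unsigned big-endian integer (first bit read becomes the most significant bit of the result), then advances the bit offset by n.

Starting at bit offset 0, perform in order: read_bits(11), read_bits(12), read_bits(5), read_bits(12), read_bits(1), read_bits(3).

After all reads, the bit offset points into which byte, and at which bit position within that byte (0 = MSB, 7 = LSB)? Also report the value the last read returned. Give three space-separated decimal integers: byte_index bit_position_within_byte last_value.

Read 1: bits[0:11] width=11 -> value=1773 (bin 11011101101); offset now 11 = byte 1 bit 3; 37 bits remain
Read 2: bits[11:23] width=12 -> value=3591 (bin 111000000111); offset now 23 = byte 2 bit 7; 25 bits remain
Read 3: bits[23:28] width=5 -> value=14 (bin 01110); offset now 28 = byte 3 bit 4; 20 bits remain
Read 4: bits[28:40] width=12 -> value=4083 (bin 111111110011); offset now 40 = byte 5 bit 0; 8 bits remain
Read 5: bits[40:41] width=1 -> value=1 (bin 1); offset now 41 = byte 5 bit 1; 7 bits remain
Read 6: bits[41:44] width=3 -> value=2 (bin 010); offset now 44 = byte 5 bit 4; 4 bits remain

Answer: 5 4 2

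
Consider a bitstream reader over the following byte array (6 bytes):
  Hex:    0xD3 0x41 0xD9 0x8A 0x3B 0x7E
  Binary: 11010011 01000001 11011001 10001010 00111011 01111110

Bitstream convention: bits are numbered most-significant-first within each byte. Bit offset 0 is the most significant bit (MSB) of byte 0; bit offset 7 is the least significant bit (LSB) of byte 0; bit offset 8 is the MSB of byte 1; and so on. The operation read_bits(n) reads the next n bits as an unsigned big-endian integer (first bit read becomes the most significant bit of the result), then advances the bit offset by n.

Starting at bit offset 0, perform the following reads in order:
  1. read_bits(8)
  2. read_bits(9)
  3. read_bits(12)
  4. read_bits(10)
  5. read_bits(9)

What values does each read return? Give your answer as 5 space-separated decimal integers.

Answer: 211 131 2865 285 382

Derivation:
Read 1: bits[0:8] width=8 -> value=211 (bin 11010011); offset now 8 = byte 1 bit 0; 40 bits remain
Read 2: bits[8:17] width=9 -> value=131 (bin 010000011); offset now 17 = byte 2 bit 1; 31 bits remain
Read 3: bits[17:29] width=12 -> value=2865 (bin 101100110001); offset now 29 = byte 3 bit 5; 19 bits remain
Read 4: bits[29:39] width=10 -> value=285 (bin 0100011101); offset now 39 = byte 4 bit 7; 9 bits remain
Read 5: bits[39:48] width=9 -> value=382 (bin 101111110); offset now 48 = byte 6 bit 0; 0 bits remain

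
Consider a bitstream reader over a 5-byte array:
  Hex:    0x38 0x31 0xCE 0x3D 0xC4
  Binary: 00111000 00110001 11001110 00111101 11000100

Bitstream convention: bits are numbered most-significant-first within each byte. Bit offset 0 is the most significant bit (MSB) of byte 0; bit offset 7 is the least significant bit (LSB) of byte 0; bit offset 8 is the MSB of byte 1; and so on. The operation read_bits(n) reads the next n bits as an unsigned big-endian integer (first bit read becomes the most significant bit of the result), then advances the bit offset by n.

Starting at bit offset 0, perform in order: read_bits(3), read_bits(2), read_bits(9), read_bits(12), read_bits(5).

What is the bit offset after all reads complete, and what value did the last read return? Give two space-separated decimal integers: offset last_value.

Answer: 31 30

Derivation:
Read 1: bits[0:3] width=3 -> value=1 (bin 001); offset now 3 = byte 0 bit 3; 37 bits remain
Read 2: bits[3:5] width=2 -> value=3 (bin 11); offset now 5 = byte 0 bit 5; 35 bits remain
Read 3: bits[5:14] width=9 -> value=12 (bin 000001100); offset now 14 = byte 1 bit 6; 26 bits remain
Read 4: bits[14:26] width=12 -> value=1848 (bin 011100111000); offset now 26 = byte 3 bit 2; 14 bits remain
Read 5: bits[26:31] width=5 -> value=30 (bin 11110); offset now 31 = byte 3 bit 7; 9 bits remain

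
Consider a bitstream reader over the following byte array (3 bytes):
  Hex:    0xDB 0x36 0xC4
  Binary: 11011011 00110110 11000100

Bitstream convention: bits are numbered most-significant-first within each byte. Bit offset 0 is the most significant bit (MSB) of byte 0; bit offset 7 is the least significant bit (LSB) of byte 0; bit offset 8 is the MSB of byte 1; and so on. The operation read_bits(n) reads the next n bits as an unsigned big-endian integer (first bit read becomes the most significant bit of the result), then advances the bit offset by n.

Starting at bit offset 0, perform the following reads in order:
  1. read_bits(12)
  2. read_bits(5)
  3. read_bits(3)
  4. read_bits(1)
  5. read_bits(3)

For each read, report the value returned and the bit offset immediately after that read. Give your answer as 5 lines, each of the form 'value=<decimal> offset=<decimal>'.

Answer: value=3507 offset=12
value=13 offset=17
value=4 offset=20
value=0 offset=21
value=4 offset=24

Derivation:
Read 1: bits[0:12] width=12 -> value=3507 (bin 110110110011); offset now 12 = byte 1 bit 4; 12 bits remain
Read 2: bits[12:17] width=5 -> value=13 (bin 01101); offset now 17 = byte 2 bit 1; 7 bits remain
Read 3: bits[17:20] width=3 -> value=4 (bin 100); offset now 20 = byte 2 bit 4; 4 bits remain
Read 4: bits[20:21] width=1 -> value=0 (bin 0); offset now 21 = byte 2 bit 5; 3 bits remain
Read 5: bits[21:24] width=3 -> value=4 (bin 100); offset now 24 = byte 3 bit 0; 0 bits remain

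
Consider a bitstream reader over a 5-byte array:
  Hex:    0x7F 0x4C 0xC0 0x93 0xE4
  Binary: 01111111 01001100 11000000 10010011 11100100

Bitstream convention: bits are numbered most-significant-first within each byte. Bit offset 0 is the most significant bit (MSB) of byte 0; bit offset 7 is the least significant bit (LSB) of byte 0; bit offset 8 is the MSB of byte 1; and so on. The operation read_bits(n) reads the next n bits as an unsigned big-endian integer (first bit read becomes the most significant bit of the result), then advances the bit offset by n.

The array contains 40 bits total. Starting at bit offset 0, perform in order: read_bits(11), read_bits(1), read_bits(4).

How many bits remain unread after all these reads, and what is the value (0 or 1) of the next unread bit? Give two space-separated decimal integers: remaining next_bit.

Read 1: bits[0:11] width=11 -> value=1018 (bin 01111111010); offset now 11 = byte 1 bit 3; 29 bits remain
Read 2: bits[11:12] width=1 -> value=0 (bin 0); offset now 12 = byte 1 bit 4; 28 bits remain
Read 3: bits[12:16] width=4 -> value=12 (bin 1100); offset now 16 = byte 2 bit 0; 24 bits remain

Answer: 24 1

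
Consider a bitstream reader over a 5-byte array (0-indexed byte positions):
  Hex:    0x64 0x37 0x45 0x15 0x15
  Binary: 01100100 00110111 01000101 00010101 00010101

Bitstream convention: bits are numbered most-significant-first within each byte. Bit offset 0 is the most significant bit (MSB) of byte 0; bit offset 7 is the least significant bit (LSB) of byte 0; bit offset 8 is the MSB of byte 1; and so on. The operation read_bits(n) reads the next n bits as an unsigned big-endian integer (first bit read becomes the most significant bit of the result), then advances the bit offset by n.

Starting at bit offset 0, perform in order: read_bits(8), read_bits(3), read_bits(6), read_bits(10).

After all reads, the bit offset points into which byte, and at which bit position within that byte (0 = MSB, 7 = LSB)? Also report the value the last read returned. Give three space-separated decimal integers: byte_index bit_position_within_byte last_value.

Answer: 3 3 552

Derivation:
Read 1: bits[0:8] width=8 -> value=100 (bin 01100100); offset now 8 = byte 1 bit 0; 32 bits remain
Read 2: bits[8:11] width=3 -> value=1 (bin 001); offset now 11 = byte 1 bit 3; 29 bits remain
Read 3: bits[11:17] width=6 -> value=46 (bin 101110); offset now 17 = byte 2 bit 1; 23 bits remain
Read 4: bits[17:27] width=10 -> value=552 (bin 1000101000); offset now 27 = byte 3 bit 3; 13 bits remain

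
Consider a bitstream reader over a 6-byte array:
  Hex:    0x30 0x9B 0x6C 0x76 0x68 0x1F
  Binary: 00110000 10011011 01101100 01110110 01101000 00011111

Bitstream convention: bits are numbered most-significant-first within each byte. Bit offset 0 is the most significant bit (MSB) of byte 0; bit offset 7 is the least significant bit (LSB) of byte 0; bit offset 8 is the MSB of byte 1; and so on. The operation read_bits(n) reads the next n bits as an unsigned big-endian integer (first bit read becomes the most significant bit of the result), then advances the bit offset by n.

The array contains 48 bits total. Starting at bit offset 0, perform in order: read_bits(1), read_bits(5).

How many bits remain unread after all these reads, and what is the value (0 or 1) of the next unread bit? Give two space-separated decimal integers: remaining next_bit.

Read 1: bits[0:1] width=1 -> value=0 (bin 0); offset now 1 = byte 0 bit 1; 47 bits remain
Read 2: bits[1:6] width=5 -> value=12 (bin 01100); offset now 6 = byte 0 bit 6; 42 bits remain

Answer: 42 0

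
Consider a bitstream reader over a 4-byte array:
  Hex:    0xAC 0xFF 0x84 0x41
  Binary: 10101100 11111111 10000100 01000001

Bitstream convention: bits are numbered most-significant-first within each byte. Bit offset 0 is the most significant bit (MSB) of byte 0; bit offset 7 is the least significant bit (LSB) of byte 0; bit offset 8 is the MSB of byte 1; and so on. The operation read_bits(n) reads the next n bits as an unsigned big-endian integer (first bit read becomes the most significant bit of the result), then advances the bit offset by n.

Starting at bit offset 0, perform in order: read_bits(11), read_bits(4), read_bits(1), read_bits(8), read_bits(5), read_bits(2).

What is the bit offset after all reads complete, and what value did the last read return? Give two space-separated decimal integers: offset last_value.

Read 1: bits[0:11] width=11 -> value=1383 (bin 10101100111); offset now 11 = byte 1 bit 3; 21 bits remain
Read 2: bits[11:15] width=4 -> value=15 (bin 1111); offset now 15 = byte 1 bit 7; 17 bits remain
Read 3: bits[15:16] width=1 -> value=1 (bin 1); offset now 16 = byte 2 bit 0; 16 bits remain
Read 4: bits[16:24] width=8 -> value=132 (bin 10000100); offset now 24 = byte 3 bit 0; 8 bits remain
Read 5: bits[24:29] width=5 -> value=8 (bin 01000); offset now 29 = byte 3 bit 5; 3 bits remain
Read 6: bits[29:31] width=2 -> value=0 (bin 00); offset now 31 = byte 3 bit 7; 1 bits remain

Answer: 31 0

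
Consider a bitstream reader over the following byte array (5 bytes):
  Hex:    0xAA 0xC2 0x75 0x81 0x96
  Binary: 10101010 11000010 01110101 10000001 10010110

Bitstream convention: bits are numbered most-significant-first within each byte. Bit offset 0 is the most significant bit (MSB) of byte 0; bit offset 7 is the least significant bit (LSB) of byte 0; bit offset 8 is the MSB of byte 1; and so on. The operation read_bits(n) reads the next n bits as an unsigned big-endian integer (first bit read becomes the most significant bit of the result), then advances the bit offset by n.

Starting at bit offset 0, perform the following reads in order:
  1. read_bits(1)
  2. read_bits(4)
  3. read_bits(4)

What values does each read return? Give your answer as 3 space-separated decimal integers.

Answer: 1 5 5

Derivation:
Read 1: bits[0:1] width=1 -> value=1 (bin 1); offset now 1 = byte 0 bit 1; 39 bits remain
Read 2: bits[1:5] width=4 -> value=5 (bin 0101); offset now 5 = byte 0 bit 5; 35 bits remain
Read 3: bits[5:9] width=4 -> value=5 (bin 0101); offset now 9 = byte 1 bit 1; 31 bits remain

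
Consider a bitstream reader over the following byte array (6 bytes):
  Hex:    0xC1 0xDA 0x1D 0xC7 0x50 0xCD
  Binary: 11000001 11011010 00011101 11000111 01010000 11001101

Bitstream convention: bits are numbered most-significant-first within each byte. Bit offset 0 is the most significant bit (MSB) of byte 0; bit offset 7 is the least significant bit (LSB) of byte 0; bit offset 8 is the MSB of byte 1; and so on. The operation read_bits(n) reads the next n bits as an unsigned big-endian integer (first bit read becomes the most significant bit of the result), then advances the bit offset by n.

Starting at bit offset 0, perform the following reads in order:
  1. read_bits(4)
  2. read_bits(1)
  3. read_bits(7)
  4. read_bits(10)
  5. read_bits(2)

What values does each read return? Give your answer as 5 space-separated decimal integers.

Read 1: bits[0:4] width=4 -> value=12 (bin 1100); offset now 4 = byte 0 bit 4; 44 bits remain
Read 2: bits[4:5] width=1 -> value=0 (bin 0); offset now 5 = byte 0 bit 5; 43 bits remain
Read 3: bits[5:12] width=7 -> value=29 (bin 0011101); offset now 12 = byte 1 bit 4; 36 bits remain
Read 4: bits[12:22] width=10 -> value=647 (bin 1010000111); offset now 22 = byte 2 bit 6; 26 bits remain
Read 5: bits[22:24] width=2 -> value=1 (bin 01); offset now 24 = byte 3 bit 0; 24 bits remain

Answer: 12 0 29 647 1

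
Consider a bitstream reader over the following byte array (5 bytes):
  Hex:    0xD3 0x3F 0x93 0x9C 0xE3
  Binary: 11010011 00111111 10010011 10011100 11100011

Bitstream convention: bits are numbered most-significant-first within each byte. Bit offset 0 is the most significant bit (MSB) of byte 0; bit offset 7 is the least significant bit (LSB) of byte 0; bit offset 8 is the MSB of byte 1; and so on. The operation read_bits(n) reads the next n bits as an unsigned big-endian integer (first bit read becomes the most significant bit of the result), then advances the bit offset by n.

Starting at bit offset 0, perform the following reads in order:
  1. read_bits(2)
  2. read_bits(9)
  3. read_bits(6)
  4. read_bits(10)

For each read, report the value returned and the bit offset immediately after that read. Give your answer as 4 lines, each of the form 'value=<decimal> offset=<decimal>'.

Read 1: bits[0:2] width=2 -> value=3 (bin 11); offset now 2 = byte 0 bit 2; 38 bits remain
Read 2: bits[2:11] width=9 -> value=153 (bin 010011001); offset now 11 = byte 1 bit 3; 29 bits remain
Read 3: bits[11:17] width=6 -> value=63 (bin 111111); offset now 17 = byte 2 bit 1; 23 bits remain
Read 4: bits[17:27] width=10 -> value=156 (bin 0010011100); offset now 27 = byte 3 bit 3; 13 bits remain

Answer: value=3 offset=2
value=153 offset=11
value=63 offset=17
value=156 offset=27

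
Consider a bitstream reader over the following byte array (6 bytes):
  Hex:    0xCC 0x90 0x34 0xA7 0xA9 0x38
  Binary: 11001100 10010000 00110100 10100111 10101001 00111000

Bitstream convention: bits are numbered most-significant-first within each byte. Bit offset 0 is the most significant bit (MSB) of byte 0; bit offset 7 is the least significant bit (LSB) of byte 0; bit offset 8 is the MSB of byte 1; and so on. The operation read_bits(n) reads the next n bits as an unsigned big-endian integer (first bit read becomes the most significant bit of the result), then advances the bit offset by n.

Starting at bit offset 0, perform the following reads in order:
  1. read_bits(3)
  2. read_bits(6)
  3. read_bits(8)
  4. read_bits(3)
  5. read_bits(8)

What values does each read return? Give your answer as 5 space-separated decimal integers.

Answer: 6 25 32 3 74

Derivation:
Read 1: bits[0:3] width=3 -> value=6 (bin 110); offset now 3 = byte 0 bit 3; 45 bits remain
Read 2: bits[3:9] width=6 -> value=25 (bin 011001); offset now 9 = byte 1 bit 1; 39 bits remain
Read 3: bits[9:17] width=8 -> value=32 (bin 00100000); offset now 17 = byte 2 bit 1; 31 bits remain
Read 4: bits[17:20] width=3 -> value=3 (bin 011); offset now 20 = byte 2 bit 4; 28 bits remain
Read 5: bits[20:28] width=8 -> value=74 (bin 01001010); offset now 28 = byte 3 bit 4; 20 bits remain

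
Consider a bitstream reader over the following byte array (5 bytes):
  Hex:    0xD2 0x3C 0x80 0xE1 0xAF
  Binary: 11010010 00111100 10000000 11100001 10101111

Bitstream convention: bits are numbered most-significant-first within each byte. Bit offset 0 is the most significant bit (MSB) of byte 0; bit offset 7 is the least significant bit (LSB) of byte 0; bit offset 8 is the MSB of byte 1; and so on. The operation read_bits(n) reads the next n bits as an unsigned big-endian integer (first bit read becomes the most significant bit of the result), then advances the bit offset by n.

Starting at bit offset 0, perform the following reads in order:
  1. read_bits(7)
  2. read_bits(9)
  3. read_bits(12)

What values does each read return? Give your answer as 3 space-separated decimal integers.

Read 1: bits[0:7] width=7 -> value=105 (bin 1101001); offset now 7 = byte 0 bit 7; 33 bits remain
Read 2: bits[7:16] width=9 -> value=60 (bin 000111100); offset now 16 = byte 2 bit 0; 24 bits remain
Read 3: bits[16:28] width=12 -> value=2062 (bin 100000001110); offset now 28 = byte 3 bit 4; 12 bits remain

Answer: 105 60 2062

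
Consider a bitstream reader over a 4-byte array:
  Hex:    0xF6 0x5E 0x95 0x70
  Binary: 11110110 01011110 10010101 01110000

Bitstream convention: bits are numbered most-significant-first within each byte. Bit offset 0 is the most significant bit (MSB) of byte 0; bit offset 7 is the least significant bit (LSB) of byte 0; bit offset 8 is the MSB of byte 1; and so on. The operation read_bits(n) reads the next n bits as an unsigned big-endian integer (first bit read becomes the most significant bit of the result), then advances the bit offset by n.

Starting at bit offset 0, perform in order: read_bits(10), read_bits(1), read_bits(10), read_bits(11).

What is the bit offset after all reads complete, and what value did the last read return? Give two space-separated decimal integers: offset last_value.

Read 1: bits[0:10] width=10 -> value=985 (bin 1111011001); offset now 10 = byte 1 bit 2; 22 bits remain
Read 2: bits[10:11] width=1 -> value=0 (bin 0); offset now 11 = byte 1 bit 3; 21 bits remain
Read 3: bits[11:21] width=10 -> value=978 (bin 1111010010); offset now 21 = byte 2 bit 5; 11 bits remain
Read 4: bits[21:32] width=11 -> value=1392 (bin 10101110000); offset now 32 = byte 4 bit 0; 0 bits remain

Answer: 32 1392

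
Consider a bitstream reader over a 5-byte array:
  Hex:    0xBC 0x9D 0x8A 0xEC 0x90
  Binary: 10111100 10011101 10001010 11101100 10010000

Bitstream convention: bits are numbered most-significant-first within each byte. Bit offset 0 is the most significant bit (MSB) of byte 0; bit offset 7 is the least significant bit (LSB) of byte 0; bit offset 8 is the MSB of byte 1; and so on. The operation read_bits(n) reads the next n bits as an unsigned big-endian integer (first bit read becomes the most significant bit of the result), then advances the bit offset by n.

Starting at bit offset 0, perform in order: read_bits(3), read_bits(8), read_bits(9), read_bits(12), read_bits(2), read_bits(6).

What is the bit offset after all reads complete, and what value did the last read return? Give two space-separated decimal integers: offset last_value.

Answer: 40 16

Derivation:
Read 1: bits[0:3] width=3 -> value=5 (bin 101); offset now 3 = byte 0 bit 3; 37 bits remain
Read 2: bits[3:11] width=8 -> value=228 (bin 11100100); offset now 11 = byte 1 bit 3; 29 bits remain
Read 3: bits[11:20] width=9 -> value=472 (bin 111011000); offset now 20 = byte 2 bit 4; 20 bits remain
Read 4: bits[20:32] width=12 -> value=2796 (bin 101011101100); offset now 32 = byte 4 bit 0; 8 bits remain
Read 5: bits[32:34] width=2 -> value=2 (bin 10); offset now 34 = byte 4 bit 2; 6 bits remain
Read 6: bits[34:40] width=6 -> value=16 (bin 010000); offset now 40 = byte 5 bit 0; 0 bits remain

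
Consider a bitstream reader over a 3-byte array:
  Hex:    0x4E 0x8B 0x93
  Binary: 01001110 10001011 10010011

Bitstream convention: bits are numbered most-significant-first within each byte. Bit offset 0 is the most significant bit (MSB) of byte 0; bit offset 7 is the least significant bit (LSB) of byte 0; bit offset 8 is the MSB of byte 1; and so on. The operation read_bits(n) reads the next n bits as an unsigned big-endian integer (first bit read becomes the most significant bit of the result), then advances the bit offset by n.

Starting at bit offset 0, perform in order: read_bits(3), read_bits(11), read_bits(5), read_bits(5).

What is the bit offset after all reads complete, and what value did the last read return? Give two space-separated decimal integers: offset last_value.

Answer: 24 19

Derivation:
Read 1: bits[0:3] width=3 -> value=2 (bin 010); offset now 3 = byte 0 bit 3; 21 bits remain
Read 2: bits[3:14] width=11 -> value=930 (bin 01110100010); offset now 14 = byte 1 bit 6; 10 bits remain
Read 3: bits[14:19] width=5 -> value=28 (bin 11100); offset now 19 = byte 2 bit 3; 5 bits remain
Read 4: bits[19:24] width=5 -> value=19 (bin 10011); offset now 24 = byte 3 bit 0; 0 bits remain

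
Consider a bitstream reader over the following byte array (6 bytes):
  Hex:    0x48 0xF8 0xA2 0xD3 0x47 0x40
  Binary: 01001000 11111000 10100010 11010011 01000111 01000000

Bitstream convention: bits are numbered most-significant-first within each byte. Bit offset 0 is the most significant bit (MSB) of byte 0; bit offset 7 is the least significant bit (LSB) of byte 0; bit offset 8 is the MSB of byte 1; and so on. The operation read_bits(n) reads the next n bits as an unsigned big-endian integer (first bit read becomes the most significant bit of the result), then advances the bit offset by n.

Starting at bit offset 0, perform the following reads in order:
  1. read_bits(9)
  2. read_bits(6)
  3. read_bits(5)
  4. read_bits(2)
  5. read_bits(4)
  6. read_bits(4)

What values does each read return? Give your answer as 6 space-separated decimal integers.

Read 1: bits[0:9] width=9 -> value=145 (bin 010010001); offset now 9 = byte 1 bit 1; 39 bits remain
Read 2: bits[9:15] width=6 -> value=60 (bin 111100); offset now 15 = byte 1 bit 7; 33 bits remain
Read 3: bits[15:20] width=5 -> value=10 (bin 01010); offset now 20 = byte 2 bit 4; 28 bits remain
Read 4: bits[20:22] width=2 -> value=0 (bin 00); offset now 22 = byte 2 bit 6; 26 bits remain
Read 5: bits[22:26] width=4 -> value=11 (bin 1011); offset now 26 = byte 3 bit 2; 22 bits remain
Read 6: bits[26:30] width=4 -> value=4 (bin 0100); offset now 30 = byte 3 bit 6; 18 bits remain

Answer: 145 60 10 0 11 4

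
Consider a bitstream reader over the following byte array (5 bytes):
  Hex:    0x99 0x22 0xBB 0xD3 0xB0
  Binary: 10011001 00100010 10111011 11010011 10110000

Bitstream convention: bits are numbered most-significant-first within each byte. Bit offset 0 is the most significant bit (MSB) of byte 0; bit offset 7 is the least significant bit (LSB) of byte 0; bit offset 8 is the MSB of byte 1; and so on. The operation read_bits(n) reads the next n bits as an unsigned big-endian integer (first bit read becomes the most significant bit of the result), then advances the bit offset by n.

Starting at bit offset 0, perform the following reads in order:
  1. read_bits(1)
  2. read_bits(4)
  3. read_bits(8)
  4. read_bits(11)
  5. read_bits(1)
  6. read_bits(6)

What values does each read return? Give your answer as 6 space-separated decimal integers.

Answer: 1 3 36 699 1 41

Derivation:
Read 1: bits[0:1] width=1 -> value=1 (bin 1); offset now 1 = byte 0 bit 1; 39 bits remain
Read 2: bits[1:5] width=4 -> value=3 (bin 0011); offset now 5 = byte 0 bit 5; 35 bits remain
Read 3: bits[5:13] width=8 -> value=36 (bin 00100100); offset now 13 = byte 1 bit 5; 27 bits remain
Read 4: bits[13:24] width=11 -> value=699 (bin 01010111011); offset now 24 = byte 3 bit 0; 16 bits remain
Read 5: bits[24:25] width=1 -> value=1 (bin 1); offset now 25 = byte 3 bit 1; 15 bits remain
Read 6: bits[25:31] width=6 -> value=41 (bin 101001); offset now 31 = byte 3 bit 7; 9 bits remain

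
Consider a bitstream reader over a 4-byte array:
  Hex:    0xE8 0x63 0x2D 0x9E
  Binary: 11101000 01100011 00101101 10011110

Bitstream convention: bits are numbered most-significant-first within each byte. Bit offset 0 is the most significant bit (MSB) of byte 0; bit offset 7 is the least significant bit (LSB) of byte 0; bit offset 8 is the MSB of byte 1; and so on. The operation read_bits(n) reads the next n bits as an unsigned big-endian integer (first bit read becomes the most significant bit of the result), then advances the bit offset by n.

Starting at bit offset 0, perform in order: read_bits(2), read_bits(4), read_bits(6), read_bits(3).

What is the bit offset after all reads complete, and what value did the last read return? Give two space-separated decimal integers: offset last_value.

Answer: 15 1

Derivation:
Read 1: bits[0:2] width=2 -> value=3 (bin 11); offset now 2 = byte 0 bit 2; 30 bits remain
Read 2: bits[2:6] width=4 -> value=10 (bin 1010); offset now 6 = byte 0 bit 6; 26 bits remain
Read 3: bits[6:12] width=6 -> value=6 (bin 000110); offset now 12 = byte 1 bit 4; 20 bits remain
Read 4: bits[12:15] width=3 -> value=1 (bin 001); offset now 15 = byte 1 bit 7; 17 bits remain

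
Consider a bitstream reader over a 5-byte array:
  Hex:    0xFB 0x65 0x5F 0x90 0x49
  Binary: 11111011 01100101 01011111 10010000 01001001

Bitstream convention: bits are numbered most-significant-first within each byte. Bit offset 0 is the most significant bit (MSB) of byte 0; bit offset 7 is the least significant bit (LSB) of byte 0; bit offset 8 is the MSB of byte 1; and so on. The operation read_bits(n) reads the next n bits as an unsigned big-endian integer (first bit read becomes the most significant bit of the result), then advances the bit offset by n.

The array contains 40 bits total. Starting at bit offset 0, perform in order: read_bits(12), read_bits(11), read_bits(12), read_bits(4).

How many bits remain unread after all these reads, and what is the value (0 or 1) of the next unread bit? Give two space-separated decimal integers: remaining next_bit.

Answer: 1 1

Derivation:
Read 1: bits[0:12] width=12 -> value=4022 (bin 111110110110); offset now 12 = byte 1 bit 4; 28 bits remain
Read 2: bits[12:23] width=11 -> value=687 (bin 01010101111); offset now 23 = byte 2 bit 7; 17 bits remain
Read 3: bits[23:35] width=12 -> value=3202 (bin 110010000010); offset now 35 = byte 4 bit 3; 5 bits remain
Read 4: bits[35:39] width=4 -> value=4 (bin 0100); offset now 39 = byte 4 bit 7; 1 bits remain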